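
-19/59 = -0.32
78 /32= 39 /16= 2.44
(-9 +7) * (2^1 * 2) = -8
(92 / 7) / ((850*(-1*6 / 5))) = -23 / 1785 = -0.01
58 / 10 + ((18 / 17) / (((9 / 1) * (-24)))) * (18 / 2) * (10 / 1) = 911 / 170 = 5.36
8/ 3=2.67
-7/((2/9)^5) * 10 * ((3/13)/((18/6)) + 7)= -47534445/52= -914123.94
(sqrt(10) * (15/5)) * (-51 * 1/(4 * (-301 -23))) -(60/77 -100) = 99.59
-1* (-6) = 6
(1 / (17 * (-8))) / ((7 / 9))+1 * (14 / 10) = 1.39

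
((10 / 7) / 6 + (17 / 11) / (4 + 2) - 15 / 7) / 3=-761 / 1386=-0.55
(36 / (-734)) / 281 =-18 / 103127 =-0.00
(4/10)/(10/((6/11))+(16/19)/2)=114/5345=0.02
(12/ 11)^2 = 144/ 121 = 1.19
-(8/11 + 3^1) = -41/11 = -3.73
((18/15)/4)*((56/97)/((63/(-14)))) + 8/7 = 11248/10185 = 1.10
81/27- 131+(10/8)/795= -81407/636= -128.00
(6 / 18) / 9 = 1 / 27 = 0.04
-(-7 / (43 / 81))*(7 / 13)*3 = 11907 / 559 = 21.30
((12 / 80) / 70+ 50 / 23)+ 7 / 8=24561 / 8050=3.05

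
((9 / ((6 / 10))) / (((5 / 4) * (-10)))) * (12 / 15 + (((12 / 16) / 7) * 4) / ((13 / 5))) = -2634 / 2275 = -1.16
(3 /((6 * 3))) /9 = 1 /54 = 0.02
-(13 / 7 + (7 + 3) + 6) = -125 / 7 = -17.86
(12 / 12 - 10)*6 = -54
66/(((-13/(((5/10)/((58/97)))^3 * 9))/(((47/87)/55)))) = -386060679/1471144480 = -0.26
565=565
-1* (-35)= 35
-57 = -57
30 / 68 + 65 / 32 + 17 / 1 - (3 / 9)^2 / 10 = 476413 / 24480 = 19.46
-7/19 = -0.37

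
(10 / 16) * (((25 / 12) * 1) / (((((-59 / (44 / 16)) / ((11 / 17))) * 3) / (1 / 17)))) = -15125 / 19642752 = -0.00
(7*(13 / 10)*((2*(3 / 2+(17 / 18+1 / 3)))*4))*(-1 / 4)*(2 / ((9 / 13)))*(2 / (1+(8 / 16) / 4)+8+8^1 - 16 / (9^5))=-12418471520 / 4782969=-2596.39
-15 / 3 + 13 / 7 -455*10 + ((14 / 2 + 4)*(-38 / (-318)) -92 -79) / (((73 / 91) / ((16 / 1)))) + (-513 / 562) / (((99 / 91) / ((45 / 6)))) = -7980093467341 / 1004562636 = -7943.85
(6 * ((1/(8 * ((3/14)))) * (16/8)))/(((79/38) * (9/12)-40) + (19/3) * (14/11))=-35112/152387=-0.23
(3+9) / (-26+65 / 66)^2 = 52272 / 2725801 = 0.02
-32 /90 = -16 /45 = -0.36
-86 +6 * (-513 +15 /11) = -3155.82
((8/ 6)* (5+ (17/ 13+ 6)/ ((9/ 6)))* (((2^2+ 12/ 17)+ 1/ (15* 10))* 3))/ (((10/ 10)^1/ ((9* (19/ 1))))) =35161742/ 1105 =31820.58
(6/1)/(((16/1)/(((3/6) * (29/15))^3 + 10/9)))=54389/72000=0.76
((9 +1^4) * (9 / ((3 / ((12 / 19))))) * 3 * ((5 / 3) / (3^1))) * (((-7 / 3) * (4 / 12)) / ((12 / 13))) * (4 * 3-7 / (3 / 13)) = 250250 / 513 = 487.82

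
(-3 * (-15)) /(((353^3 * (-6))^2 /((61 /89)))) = 305 /688808075833076324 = 0.00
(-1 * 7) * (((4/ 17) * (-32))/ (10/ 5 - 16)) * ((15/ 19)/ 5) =-192/ 323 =-0.59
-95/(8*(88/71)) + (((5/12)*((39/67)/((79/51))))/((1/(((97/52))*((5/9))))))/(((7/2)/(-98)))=-157893055/11178816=-14.12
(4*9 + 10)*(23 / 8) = 529 / 4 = 132.25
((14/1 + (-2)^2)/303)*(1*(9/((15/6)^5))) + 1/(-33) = -258601/10415625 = -0.02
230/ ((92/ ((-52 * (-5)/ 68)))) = 325/ 34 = 9.56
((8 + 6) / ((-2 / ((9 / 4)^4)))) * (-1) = 45927 / 256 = 179.40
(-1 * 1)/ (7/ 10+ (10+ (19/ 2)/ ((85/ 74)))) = -34/ 645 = -0.05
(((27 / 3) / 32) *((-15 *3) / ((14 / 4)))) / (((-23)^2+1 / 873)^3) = -269462139885 / 11031398949741568384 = -0.00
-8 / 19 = -0.42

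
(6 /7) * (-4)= -24 /7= -3.43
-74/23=-3.22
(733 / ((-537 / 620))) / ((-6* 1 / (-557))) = -126567110 / 1611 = -78564.31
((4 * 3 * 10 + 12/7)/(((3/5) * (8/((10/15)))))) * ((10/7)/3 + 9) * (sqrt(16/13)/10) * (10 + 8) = 56516 * sqrt(13)/637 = 319.89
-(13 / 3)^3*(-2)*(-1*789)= -1155622 / 9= -128402.44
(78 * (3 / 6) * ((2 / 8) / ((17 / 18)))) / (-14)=-351 / 476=-0.74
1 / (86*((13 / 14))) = 7 / 559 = 0.01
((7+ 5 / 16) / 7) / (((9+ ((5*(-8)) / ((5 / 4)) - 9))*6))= -39 / 7168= -0.01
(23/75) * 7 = 161/75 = 2.15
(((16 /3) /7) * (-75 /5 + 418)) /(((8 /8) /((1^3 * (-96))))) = -206336 /7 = -29476.57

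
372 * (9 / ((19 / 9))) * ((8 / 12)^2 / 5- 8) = -12546.19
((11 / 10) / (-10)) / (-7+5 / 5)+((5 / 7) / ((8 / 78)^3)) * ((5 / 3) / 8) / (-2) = -37064519 / 537600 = -68.94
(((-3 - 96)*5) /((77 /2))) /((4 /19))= -855 /14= -61.07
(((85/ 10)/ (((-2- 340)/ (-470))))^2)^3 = 4065375840149925015625/ 1600135042849344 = 2540645.47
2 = 2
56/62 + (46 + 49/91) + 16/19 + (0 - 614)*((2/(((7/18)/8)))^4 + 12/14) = -1759325834.73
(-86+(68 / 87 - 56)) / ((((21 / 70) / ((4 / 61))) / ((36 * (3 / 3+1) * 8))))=-31452160 / 1769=-17779.63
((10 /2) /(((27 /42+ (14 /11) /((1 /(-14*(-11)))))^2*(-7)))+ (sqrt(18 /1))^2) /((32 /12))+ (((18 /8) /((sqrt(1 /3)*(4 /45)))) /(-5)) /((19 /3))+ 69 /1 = 2296439517 /30316036 - 243*sqrt(3) /304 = 74.37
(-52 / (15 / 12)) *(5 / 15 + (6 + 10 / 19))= -285.36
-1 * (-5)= 5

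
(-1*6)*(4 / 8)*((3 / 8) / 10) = -9 / 80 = -0.11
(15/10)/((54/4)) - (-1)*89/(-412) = -389/3708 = -0.10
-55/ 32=-1.72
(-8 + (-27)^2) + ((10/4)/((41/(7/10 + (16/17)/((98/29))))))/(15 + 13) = 721.00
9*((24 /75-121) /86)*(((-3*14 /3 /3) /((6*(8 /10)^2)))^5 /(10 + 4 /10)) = 99036560546875 /30766050312192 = 3.22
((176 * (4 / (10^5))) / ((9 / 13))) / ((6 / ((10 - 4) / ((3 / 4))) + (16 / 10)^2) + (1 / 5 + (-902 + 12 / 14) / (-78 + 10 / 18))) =5581576 / 8313445125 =0.00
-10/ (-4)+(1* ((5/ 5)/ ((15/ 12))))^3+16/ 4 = 1753/ 250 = 7.01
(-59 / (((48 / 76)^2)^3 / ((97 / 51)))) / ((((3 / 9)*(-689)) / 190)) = 1462.66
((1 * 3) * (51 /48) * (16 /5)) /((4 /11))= 28.05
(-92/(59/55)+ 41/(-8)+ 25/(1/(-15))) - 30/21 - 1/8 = -772213/1652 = -467.44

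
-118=-118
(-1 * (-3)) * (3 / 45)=1 / 5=0.20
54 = 54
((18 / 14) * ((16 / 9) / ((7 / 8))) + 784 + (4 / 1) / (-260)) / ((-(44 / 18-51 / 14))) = 45095598 / 68705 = 656.37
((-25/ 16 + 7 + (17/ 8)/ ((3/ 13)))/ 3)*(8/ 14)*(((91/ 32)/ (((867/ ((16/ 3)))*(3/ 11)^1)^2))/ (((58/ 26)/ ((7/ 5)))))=0.00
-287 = -287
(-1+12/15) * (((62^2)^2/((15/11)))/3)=-162539696/225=-722398.65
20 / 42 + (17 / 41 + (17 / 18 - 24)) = -114503 / 5166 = -22.16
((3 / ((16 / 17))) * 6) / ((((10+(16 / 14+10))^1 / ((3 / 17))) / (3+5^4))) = 29673 / 296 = 100.25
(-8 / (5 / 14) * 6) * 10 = -1344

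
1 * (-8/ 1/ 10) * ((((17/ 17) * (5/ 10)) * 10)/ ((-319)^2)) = -4/ 101761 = -0.00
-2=-2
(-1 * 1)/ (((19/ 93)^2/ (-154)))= 3689.60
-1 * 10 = -10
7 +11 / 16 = 123 / 16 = 7.69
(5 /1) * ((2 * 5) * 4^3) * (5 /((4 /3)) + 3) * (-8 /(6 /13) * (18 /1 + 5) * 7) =-60278400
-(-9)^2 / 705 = -0.11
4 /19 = 0.21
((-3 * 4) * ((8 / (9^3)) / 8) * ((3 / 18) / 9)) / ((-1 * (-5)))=-2 / 32805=-0.00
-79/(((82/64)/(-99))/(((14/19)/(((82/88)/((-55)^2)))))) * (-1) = -466356844800/31939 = -14601485.48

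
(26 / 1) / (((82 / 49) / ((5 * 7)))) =22295 / 41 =543.78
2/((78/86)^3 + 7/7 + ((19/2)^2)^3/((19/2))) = 0.00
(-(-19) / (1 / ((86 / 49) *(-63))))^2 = 216266436 / 49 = 4413600.73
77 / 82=0.94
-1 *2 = -2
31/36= 0.86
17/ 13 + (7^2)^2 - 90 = 30060/ 13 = 2312.31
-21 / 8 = -2.62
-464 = -464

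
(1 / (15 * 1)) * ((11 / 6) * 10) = 11 / 9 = 1.22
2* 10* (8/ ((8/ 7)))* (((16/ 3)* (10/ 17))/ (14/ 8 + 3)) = 89600/ 969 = 92.47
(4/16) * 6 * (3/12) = 3/8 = 0.38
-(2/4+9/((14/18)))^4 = -815730721/38416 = -21234.14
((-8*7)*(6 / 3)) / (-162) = 56 / 81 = 0.69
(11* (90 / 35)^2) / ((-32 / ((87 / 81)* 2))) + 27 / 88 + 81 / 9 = 19077 / 4312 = 4.42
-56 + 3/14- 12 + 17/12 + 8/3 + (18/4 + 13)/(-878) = -587456/9219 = -63.72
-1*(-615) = 615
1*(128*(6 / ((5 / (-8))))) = -1228.80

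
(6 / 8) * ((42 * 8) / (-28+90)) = 126 / 31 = 4.06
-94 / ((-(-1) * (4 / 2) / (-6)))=282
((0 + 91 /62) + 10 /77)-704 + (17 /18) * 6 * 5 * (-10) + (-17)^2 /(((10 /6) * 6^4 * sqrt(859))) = -14117707 /14322 + 289 * sqrt(859) /1855440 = -985.73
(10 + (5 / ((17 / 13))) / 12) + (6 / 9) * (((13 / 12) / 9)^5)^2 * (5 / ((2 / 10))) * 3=18935571388836592368305 / 1835086247681868693504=10.32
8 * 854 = 6832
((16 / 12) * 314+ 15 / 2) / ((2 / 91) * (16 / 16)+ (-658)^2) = 232687 / 236398356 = 0.00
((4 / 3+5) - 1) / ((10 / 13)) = 104 / 15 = 6.93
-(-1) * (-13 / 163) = -13 / 163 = -0.08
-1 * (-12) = 12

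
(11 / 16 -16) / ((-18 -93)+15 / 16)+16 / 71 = 45571 / 125031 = 0.36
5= 5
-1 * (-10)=10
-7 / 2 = -3.50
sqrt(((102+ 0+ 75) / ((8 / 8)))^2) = 177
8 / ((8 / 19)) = 19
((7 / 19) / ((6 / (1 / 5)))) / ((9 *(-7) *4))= -1 / 20520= -0.00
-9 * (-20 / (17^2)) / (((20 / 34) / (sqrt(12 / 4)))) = 18 * sqrt(3) / 17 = 1.83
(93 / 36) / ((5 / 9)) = 93 / 20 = 4.65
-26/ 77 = -0.34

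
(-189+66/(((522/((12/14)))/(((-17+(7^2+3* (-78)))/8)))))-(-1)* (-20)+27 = -75003/406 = -184.74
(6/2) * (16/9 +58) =538/3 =179.33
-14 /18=-7 /9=-0.78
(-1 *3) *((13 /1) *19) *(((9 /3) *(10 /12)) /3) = -1235 /2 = -617.50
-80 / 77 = -1.04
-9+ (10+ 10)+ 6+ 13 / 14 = 251 / 14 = 17.93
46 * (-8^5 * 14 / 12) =-5275648 / 3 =-1758549.33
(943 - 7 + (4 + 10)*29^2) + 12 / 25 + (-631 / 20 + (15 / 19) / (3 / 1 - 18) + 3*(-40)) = 23861867 / 1900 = 12558.88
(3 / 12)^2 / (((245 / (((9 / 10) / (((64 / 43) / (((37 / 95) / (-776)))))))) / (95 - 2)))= -0.00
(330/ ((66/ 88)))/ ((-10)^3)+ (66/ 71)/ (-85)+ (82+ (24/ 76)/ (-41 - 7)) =374002761/ 4586600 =81.54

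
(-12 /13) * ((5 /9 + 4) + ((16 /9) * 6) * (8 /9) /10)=-2972 /585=-5.08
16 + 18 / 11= 194 / 11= 17.64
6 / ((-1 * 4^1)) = -3 / 2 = -1.50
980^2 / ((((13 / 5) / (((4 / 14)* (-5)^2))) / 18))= 47492307.69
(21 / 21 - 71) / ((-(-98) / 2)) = -10 / 7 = -1.43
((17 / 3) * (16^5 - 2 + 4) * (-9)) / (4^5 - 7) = -5941942 / 113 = -52583.56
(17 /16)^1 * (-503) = -8551 /16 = -534.44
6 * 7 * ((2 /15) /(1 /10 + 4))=1.37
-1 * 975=-975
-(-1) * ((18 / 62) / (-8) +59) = 14623 / 248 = 58.96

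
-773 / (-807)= 773 / 807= 0.96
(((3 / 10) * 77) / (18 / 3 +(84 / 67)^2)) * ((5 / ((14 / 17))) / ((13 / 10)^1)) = 76313 / 5356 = 14.25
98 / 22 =49 / 11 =4.45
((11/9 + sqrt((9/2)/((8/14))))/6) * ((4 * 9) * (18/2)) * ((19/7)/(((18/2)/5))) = 2090/21 + 855 * sqrt(14)/14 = 328.03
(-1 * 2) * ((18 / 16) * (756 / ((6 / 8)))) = -2268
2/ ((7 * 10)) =1/ 35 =0.03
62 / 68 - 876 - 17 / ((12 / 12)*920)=-13686669 / 15640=-875.11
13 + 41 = 54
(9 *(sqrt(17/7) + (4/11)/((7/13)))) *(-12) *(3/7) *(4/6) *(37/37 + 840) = -181656 *sqrt(119)/49 - 9446112/539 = -57966.74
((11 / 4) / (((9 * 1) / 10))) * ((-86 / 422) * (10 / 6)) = -11825 / 11394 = -1.04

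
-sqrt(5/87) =-sqrt(435)/87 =-0.24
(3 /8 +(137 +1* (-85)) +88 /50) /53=10827 /10600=1.02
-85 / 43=-1.98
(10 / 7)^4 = 10000 / 2401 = 4.16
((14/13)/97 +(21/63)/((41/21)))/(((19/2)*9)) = 18802/8840871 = 0.00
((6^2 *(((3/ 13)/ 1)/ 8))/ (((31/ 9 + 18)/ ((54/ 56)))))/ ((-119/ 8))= -6561/ 2089997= -0.00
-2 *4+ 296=288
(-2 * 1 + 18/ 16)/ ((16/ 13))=-91/ 128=-0.71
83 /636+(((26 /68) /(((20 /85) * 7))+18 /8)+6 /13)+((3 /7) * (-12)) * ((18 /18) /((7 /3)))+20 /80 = 907579 /810264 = 1.12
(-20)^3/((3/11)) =-88000/3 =-29333.33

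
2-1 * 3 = -1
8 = 8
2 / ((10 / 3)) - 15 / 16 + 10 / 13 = 449 / 1040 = 0.43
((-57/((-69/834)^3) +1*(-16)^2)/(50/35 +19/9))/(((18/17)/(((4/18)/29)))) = 146103084904/708155901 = 206.31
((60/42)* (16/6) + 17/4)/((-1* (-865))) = 0.01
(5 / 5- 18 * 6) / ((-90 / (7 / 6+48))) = 6313 / 108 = 58.45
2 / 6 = 1 / 3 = 0.33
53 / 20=2.65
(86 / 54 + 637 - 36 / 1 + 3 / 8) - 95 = 507.97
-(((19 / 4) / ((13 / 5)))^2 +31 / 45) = -4.03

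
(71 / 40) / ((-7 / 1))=-71 / 280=-0.25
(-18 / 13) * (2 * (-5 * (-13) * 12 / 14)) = -1080 / 7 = -154.29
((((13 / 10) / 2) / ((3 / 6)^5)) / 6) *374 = 19448 / 15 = 1296.53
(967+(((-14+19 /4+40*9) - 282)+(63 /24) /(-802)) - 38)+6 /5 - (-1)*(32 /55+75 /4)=359330133 /352880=1018.28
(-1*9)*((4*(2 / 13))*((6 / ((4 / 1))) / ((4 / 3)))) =-81 / 13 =-6.23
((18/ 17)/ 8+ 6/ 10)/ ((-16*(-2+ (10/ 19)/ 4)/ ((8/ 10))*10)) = 4731/ 2414000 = 0.00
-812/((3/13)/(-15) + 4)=-7540/37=-203.78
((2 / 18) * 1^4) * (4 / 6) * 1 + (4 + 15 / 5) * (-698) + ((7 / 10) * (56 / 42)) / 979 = -645748274 / 132165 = -4885.92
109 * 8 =872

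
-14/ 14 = -1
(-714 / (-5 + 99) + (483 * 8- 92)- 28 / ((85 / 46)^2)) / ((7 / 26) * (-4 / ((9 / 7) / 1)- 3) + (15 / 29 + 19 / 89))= -770351129481726 / 187567986575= -4107.05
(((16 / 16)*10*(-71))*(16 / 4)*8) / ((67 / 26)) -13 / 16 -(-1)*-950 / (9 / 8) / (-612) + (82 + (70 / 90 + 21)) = -12860714663 / 1476144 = -8712.37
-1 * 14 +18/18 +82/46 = -258/23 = -11.22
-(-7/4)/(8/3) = 0.66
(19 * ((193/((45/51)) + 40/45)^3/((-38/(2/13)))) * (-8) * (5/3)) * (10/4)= 3861236273548/142155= 27162155.91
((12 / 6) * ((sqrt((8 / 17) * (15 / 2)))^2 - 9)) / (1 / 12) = -2232 / 17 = -131.29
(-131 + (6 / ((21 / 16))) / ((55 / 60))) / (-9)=9703 / 693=14.00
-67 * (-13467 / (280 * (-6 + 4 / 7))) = -902289 / 1520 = -593.61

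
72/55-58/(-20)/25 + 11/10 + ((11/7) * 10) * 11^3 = 201338054/9625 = 20918.24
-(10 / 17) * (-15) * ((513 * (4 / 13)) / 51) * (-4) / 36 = -11400 / 3757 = -3.03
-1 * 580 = -580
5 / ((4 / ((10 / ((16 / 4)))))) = 25 / 8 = 3.12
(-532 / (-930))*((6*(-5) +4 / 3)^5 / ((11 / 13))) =-13087760.33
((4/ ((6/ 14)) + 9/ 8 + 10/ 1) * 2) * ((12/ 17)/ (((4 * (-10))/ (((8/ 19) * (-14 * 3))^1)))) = 20622/ 1615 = 12.77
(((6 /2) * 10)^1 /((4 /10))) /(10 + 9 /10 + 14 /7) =250 /43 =5.81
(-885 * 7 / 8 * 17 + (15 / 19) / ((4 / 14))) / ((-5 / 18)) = 3601017 / 76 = 47381.80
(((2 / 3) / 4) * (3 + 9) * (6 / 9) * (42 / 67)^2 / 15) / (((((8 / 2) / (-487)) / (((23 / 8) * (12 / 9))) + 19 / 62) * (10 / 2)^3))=544458208 / 592915536875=0.00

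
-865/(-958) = 865/958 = 0.90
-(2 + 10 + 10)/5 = -22/5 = -4.40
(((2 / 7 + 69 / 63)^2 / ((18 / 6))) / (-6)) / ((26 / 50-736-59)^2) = -0.00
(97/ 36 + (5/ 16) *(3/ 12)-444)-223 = -382595/ 576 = -664.23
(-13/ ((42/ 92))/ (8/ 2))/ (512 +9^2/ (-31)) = -0.01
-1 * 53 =-53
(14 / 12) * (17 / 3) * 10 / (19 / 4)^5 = 609280 / 22284891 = 0.03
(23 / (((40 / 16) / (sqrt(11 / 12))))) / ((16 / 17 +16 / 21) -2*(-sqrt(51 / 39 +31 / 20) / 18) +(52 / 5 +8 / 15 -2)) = -1954218*sqrt(1593735) / 168646507613 +24319471176*sqrt(33) / 168646507613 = 0.81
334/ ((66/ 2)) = 334/ 33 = 10.12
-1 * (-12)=12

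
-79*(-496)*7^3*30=403203360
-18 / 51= -6 / 17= -0.35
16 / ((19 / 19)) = 16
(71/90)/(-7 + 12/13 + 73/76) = -35074/227475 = -0.15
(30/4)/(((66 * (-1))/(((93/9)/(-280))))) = 31/7392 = 0.00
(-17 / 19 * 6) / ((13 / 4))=-1.65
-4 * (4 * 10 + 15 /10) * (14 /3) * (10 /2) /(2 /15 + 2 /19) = -275975 /17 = -16233.82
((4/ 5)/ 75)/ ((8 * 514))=1/ 385500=0.00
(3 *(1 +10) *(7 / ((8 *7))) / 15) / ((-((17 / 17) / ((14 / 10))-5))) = 77 / 1200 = 0.06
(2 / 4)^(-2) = 4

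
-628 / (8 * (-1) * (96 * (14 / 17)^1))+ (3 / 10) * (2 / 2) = 17377 / 13440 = 1.29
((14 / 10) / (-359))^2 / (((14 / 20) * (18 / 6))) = 14 / 1933215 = 0.00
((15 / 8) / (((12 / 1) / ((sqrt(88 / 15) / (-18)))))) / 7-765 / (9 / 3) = -255-sqrt(330) / 6048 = -255.00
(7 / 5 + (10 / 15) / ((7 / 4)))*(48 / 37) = 2992 / 1295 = 2.31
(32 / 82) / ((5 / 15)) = 48 / 41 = 1.17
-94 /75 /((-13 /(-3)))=-94 /325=-0.29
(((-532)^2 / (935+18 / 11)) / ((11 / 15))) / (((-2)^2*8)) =265335 / 20606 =12.88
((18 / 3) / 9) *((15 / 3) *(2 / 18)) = 10 / 27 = 0.37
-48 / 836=-12 / 209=-0.06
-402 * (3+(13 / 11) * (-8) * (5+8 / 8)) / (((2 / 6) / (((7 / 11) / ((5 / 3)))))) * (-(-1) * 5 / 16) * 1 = 7483833 / 968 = 7731.23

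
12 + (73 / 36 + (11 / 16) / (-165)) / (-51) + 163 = 6424543 / 36720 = 174.96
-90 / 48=-15 / 8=-1.88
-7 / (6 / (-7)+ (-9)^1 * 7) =49 / 447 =0.11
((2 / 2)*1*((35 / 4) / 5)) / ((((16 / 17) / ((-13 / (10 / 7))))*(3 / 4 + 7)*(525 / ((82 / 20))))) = -63427 / 3720000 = -0.02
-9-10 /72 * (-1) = -319 /36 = -8.86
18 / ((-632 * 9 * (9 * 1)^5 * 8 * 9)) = -1 / 1343482848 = -0.00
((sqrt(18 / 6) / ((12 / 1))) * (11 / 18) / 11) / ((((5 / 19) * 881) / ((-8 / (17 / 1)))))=-19 * sqrt(3) / 2021895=-0.00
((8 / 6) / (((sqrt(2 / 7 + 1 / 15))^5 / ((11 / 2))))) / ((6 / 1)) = 13475 * sqrt(3885) / 50653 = 16.58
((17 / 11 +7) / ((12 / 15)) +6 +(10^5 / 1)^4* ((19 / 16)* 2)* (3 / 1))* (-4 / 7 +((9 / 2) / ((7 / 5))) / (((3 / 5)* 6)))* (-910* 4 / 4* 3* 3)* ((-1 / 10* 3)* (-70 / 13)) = -133315875000000000003121335 / 44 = -3029906250000000000070939.00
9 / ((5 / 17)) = 153 / 5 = 30.60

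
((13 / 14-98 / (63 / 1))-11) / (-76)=1465 / 9576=0.15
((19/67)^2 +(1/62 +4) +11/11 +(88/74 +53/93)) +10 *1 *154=47787471925/30893298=1546.86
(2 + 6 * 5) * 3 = 96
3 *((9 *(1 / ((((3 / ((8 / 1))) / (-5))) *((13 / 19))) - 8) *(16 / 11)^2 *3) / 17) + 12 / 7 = -51546756 / 187187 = -275.38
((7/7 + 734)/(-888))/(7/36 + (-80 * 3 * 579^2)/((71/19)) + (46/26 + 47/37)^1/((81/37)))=18316935/476477086416062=0.00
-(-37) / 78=37 / 78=0.47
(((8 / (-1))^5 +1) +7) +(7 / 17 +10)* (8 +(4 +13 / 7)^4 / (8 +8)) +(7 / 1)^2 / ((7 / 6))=-20812652943 / 653072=-31868.85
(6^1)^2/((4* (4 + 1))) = 9/5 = 1.80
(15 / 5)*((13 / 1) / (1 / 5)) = 195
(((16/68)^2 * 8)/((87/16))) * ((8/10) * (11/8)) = 11264/125715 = 0.09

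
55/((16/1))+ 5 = 135/16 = 8.44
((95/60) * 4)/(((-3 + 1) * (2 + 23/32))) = -304/261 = -1.16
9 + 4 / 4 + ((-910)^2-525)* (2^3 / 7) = 945810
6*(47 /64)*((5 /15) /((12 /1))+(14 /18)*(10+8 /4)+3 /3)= 17531 /384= 45.65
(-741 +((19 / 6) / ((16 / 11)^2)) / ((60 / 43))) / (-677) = 1.09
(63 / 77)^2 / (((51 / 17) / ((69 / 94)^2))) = 128547 / 1069156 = 0.12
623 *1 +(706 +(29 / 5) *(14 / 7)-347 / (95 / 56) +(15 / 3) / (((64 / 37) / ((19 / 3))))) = 4211105 / 3648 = 1154.36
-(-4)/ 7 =4/ 7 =0.57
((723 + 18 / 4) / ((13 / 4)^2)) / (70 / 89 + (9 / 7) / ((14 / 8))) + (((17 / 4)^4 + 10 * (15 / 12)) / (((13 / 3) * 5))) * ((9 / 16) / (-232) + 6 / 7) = 1093311958359507 / 18644388904960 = 58.64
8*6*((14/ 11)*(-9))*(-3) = 18144/ 11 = 1649.45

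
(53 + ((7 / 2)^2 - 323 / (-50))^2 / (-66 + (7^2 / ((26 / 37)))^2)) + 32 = 689591620829 / 8105882500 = 85.07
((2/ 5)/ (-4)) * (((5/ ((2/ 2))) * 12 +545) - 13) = -296/ 5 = -59.20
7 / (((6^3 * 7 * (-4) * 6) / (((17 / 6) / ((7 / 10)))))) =-85 / 108864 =-0.00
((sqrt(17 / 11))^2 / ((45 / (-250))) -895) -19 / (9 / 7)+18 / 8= -40309 / 44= -916.11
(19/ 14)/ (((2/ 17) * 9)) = 323/ 252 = 1.28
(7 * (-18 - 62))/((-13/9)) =5040/13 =387.69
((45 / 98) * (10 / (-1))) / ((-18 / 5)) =125 / 98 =1.28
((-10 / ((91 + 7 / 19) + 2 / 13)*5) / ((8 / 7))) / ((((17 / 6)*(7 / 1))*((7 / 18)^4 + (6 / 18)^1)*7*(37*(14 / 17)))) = -243085050 / 766270032227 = -0.00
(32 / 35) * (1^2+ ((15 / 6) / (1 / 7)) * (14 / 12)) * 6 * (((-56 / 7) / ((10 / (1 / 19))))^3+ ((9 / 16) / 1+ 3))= 12559423207 / 30008125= 418.53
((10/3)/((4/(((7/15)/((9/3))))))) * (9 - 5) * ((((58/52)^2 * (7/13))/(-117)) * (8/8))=-41209/13880646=-0.00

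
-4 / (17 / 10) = -40 / 17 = -2.35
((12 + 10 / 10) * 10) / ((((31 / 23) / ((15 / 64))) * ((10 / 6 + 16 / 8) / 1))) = 67275 / 10912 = 6.17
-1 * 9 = -9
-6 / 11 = -0.55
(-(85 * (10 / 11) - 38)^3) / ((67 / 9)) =-8136.56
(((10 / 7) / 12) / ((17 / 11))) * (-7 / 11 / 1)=-5 / 102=-0.05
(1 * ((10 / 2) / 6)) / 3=5 / 18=0.28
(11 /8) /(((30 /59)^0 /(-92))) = -253 /2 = -126.50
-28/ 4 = -7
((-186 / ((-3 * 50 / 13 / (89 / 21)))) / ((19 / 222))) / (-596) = -1.34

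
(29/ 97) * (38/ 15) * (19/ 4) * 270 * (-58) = -5464818/ 97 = -56338.33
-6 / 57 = -2 / 19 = -0.11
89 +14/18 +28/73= 90.16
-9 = -9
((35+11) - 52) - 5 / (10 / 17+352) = -6.01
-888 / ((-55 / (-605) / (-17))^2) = -31052472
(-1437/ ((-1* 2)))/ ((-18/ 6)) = -479/ 2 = -239.50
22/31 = 0.71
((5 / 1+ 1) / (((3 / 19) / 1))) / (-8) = -19 / 4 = -4.75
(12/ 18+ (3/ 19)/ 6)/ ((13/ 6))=79/ 247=0.32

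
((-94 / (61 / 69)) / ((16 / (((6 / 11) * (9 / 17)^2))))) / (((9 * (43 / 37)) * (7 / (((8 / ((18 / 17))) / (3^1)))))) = -119991 / 3433507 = -0.03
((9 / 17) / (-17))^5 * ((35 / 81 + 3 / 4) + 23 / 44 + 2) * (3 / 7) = -7219287 / 155231530334573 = -0.00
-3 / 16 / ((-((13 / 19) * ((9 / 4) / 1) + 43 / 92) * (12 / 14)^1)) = 3059 / 28064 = 0.11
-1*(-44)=44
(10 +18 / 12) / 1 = 23 / 2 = 11.50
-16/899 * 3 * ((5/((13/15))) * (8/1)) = -28800/11687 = -2.46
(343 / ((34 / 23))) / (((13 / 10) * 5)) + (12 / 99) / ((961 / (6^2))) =83405227 / 2336191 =35.70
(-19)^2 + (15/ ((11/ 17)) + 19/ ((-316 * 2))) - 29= 2469015/ 6952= 355.15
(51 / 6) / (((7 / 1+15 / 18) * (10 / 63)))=3213 / 470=6.84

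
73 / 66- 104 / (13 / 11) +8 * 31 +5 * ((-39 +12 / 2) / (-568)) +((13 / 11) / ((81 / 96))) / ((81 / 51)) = 739144627 / 4554792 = 162.28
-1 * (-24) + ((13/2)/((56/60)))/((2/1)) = 1539/56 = 27.48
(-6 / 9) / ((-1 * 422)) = 1 / 633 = 0.00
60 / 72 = 5 / 6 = 0.83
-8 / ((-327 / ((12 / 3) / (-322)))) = -16 / 52647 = -0.00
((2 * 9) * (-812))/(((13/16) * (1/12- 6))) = 3040.38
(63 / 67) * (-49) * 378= -1166886 / 67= -17416.21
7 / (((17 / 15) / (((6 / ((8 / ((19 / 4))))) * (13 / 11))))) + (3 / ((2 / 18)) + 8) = 182525 / 2992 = 61.00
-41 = -41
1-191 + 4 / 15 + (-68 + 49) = -3131 / 15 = -208.73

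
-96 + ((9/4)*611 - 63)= 1215.75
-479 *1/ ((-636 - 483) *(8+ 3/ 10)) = 4790/ 92877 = 0.05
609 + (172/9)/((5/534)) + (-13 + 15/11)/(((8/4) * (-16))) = 437321/165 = 2650.43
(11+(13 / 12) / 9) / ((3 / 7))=8407 / 324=25.95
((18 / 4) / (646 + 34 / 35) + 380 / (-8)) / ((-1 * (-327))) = -238985 / 1645464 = -0.15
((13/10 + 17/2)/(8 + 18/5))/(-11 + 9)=-0.42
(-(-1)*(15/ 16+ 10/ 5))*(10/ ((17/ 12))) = 705/ 34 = 20.74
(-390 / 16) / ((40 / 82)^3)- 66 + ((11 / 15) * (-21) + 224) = -862639 / 12800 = -67.39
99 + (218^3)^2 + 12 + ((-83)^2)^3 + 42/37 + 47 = 3983469856292029/37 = 107661347467352.14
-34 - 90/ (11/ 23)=-2444/ 11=-222.18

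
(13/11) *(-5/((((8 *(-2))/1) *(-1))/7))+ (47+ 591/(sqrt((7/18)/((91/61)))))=7817/176+ 1773 *sqrt(1586)/61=1201.94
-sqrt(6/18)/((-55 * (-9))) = -sqrt(3)/1485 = -0.00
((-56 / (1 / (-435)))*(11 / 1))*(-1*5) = -1339800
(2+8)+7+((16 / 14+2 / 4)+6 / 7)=39 / 2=19.50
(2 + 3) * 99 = 495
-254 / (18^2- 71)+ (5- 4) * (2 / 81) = -20068 / 20493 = -0.98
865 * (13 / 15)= 749.67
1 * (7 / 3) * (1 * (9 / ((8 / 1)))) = 21 / 8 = 2.62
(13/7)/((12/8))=26/21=1.24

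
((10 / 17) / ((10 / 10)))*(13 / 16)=65 / 136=0.48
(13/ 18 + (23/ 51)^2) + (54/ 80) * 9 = 80927/ 11560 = 7.00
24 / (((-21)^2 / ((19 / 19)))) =8 / 147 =0.05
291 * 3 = 873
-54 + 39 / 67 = -3579 / 67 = -53.42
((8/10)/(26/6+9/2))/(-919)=-24/243535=-0.00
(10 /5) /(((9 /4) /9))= 8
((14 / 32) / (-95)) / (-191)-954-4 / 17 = -4709570921 / 4935440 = -954.24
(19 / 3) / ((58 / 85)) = 1615 / 174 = 9.28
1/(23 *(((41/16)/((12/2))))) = 96/943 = 0.10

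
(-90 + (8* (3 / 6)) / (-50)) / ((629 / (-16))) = 36032 / 15725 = 2.29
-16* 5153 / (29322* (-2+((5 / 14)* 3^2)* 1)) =-577136 / 249237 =-2.32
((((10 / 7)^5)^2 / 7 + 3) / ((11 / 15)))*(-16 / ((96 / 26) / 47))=-4424745418145 / 1977326743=-2237.74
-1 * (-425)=425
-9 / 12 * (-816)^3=407503872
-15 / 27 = -5 / 9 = -0.56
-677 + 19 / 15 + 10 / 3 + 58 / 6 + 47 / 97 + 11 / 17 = -16364719 / 24735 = -661.60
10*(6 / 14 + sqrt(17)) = 30 / 7 + 10*sqrt(17) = 45.52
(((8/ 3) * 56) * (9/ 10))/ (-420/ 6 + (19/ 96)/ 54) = -3483648/ 1814305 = -1.92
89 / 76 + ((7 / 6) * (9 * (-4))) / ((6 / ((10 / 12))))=-1063 / 228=-4.66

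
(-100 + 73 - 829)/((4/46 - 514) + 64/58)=142738/85511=1.67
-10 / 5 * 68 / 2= -68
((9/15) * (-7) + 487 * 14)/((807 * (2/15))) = 34069/538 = 63.33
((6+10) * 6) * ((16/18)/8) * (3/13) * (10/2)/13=160/169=0.95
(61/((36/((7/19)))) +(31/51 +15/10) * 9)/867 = 227849/10081476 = 0.02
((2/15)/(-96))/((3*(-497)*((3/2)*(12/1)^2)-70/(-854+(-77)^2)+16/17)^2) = -1215245/90752088293854346304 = -0.00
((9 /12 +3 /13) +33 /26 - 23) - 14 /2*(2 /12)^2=-377 /18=-20.94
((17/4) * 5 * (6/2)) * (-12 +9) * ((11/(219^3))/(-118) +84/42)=-210699386605/550848072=-382.50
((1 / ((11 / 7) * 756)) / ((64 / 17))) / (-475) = -17 / 36115200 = -0.00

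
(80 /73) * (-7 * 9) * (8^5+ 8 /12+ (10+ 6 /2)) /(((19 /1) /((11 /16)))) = -113588475 /1387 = -81895.08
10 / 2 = 5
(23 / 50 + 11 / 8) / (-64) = -367 / 12800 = -0.03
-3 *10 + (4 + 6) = -20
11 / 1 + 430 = 441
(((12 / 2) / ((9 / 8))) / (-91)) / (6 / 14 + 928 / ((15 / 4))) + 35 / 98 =1690765 / 4737278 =0.36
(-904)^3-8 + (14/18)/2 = -13297738889/18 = -738763271.61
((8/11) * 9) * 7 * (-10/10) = -504/11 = -45.82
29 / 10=2.90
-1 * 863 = -863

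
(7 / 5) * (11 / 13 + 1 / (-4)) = 0.83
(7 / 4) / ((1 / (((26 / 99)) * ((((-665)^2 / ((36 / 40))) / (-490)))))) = -821275 / 1782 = -460.87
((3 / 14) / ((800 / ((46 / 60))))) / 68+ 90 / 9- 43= -251327977 / 7616000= -33.00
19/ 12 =1.58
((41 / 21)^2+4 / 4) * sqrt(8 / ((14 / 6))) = 4244 * sqrt(42) / 3087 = 8.91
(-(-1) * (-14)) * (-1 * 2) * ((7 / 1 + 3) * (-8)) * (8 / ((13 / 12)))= -215040 / 13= -16541.54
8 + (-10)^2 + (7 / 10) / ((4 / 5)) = 871 / 8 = 108.88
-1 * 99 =-99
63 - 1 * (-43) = 106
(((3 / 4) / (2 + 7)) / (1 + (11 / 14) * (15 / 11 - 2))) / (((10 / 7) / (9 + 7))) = 28 / 15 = 1.87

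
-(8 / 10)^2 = -16 / 25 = -0.64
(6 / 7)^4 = 1296 / 2401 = 0.54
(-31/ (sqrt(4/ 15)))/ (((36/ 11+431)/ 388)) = -66154 * sqrt(15)/ 4777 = -53.63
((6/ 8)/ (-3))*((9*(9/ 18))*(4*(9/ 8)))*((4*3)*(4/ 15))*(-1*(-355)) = -5751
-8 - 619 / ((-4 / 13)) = 8015 / 4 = 2003.75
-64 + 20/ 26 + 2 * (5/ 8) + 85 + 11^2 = 7489/ 52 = 144.02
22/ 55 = 2/ 5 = 0.40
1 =1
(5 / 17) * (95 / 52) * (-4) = -475 / 221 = -2.15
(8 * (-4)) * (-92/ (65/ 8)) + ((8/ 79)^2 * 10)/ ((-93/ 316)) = 172870144/ 477555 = 361.99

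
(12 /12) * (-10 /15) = -0.67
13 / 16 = 0.81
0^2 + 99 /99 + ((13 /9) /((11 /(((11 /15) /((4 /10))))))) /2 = 121 /108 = 1.12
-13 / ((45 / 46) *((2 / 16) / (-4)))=19136 / 45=425.24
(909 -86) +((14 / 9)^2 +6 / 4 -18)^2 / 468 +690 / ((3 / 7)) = 29887776097 / 12282192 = 2433.42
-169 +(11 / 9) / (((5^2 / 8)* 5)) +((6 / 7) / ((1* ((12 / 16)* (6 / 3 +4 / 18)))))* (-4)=-1346459 / 7875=-170.98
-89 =-89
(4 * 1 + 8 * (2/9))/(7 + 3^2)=13/36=0.36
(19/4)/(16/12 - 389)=-57/4652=-0.01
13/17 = 0.76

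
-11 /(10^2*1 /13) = -1.43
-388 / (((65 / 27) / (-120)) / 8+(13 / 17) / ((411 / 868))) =-4684531968 / 19468475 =-240.62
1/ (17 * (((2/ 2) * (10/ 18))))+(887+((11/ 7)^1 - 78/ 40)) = 2110411/ 2380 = 886.73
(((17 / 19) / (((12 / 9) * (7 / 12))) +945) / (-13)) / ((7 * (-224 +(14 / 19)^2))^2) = -431561421 / 14508083816408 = -0.00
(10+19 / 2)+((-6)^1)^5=-15513 / 2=-7756.50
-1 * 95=-95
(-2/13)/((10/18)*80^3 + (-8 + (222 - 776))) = -9/16607123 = -0.00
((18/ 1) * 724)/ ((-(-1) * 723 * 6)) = 724/ 241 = 3.00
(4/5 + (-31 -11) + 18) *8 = -928/5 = -185.60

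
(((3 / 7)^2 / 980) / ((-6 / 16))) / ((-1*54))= 1 / 108045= 0.00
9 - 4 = 5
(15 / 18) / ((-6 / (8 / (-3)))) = 10 / 27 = 0.37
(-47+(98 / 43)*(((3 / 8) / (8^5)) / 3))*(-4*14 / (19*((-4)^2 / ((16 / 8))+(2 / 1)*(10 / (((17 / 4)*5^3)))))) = 112580996775 / 6532235264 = 17.23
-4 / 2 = -2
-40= -40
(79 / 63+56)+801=54070 / 63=858.25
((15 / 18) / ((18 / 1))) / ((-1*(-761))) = 5 / 82188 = 0.00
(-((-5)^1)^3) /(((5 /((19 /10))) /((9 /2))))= 855 /4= 213.75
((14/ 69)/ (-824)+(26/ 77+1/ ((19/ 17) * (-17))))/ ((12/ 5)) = 0.12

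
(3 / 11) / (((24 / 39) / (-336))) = -1638 / 11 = -148.91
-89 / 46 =-1.93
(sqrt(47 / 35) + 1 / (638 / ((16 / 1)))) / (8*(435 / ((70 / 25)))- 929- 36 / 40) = 0.00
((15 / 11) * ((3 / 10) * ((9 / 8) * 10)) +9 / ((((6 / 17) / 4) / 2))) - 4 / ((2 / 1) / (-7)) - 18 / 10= 97153 / 440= 220.80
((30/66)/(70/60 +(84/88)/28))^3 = 1728000/31855013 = 0.05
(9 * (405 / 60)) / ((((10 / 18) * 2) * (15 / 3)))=2187 / 200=10.94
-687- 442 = -1129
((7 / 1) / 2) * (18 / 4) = 63 / 4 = 15.75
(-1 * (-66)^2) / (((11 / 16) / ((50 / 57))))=-105600 / 19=-5557.89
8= 8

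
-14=-14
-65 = -65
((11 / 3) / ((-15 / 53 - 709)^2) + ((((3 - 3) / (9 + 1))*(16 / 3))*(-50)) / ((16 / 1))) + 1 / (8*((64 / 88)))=182172683 / 1059868848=0.17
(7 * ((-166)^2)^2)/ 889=759333136/ 127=5979001.07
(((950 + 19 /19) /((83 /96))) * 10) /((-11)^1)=-912960 /913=-999.96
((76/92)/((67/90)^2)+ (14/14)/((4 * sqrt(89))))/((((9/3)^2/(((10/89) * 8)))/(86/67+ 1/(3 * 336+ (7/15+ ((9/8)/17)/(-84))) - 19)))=-93532364856216000/35464321722105631 - 1367432234740 * sqrt(89)/275135565192273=-2.68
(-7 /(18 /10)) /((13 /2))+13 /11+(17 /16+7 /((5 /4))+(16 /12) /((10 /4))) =800963 /102960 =7.78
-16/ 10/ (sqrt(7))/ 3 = -8*sqrt(7)/ 105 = -0.20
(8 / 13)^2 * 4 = 256 / 169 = 1.51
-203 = -203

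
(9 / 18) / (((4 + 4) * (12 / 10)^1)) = 5 / 96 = 0.05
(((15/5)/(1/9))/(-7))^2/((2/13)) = 9477/98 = 96.70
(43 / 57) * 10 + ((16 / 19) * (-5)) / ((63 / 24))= 790 / 133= 5.94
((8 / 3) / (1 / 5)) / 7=40 / 21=1.90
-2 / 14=-1 / 7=-0.14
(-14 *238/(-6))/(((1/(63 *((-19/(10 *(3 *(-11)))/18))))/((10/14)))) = 15827/198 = 79.93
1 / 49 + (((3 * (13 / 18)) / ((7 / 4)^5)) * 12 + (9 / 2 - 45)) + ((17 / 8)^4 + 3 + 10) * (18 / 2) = 18010466463 / 68841472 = 261.62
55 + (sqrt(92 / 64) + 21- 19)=sqrt(23) / 4 + 57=58.20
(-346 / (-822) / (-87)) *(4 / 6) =-346 / 107271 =-0.00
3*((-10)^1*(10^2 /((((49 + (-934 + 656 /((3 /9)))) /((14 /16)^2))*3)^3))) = -14706125 /374608661151744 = -0.00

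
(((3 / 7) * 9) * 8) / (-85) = -216 / 595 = -0.36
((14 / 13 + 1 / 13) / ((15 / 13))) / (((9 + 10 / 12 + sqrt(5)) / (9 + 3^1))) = 4248 / 3301 -432 *sqrt(5) / 3301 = 0.99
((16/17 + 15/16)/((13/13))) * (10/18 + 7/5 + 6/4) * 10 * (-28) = -1112447/612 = -1817.72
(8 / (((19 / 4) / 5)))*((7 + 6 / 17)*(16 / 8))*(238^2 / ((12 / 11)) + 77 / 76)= 118388270000 / 18411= 6430300.91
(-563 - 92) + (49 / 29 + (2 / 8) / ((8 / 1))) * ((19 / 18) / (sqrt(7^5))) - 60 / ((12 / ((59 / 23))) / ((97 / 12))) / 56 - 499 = -17864839 / 15456 + 30343 * sqrt(7) / 5729472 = -1155.84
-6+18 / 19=-96 / 19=-5.05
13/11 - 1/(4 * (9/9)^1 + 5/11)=516/539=0.96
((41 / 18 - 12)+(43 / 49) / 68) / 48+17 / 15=6700921 / 7197120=0.93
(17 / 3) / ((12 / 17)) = 289 / 36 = 8.03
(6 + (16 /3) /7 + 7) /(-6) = -289 /126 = -2.29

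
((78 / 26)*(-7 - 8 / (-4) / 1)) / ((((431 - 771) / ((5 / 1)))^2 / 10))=-75 / 2312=-0.03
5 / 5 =1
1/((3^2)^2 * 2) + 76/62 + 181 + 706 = 4460701/5022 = 888.23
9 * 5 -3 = 42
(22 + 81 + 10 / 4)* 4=422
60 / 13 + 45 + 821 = 11318 / 13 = 870.62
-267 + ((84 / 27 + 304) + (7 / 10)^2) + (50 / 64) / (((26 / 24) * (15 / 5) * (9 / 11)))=956941 / 23400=40.89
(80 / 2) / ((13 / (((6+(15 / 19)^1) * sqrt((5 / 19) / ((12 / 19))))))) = 860 * sqrt(15) / 247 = 13.48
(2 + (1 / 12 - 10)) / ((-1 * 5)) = 19 / 12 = 1.58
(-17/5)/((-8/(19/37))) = 323/1480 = 0.22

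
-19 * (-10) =190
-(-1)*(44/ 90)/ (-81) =-22/ 3645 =-0.01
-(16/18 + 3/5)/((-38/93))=2077/570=3.64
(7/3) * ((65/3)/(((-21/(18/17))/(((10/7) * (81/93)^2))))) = -315900/114359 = -2.76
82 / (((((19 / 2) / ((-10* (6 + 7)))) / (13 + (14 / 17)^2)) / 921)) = -77620001160 / 5491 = -14135858.89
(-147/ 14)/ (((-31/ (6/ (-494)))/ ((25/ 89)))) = -1575/ 1362946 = -0.00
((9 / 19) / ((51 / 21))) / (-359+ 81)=-63 / 89794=-0.00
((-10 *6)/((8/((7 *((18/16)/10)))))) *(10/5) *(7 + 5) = -567/4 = -141.75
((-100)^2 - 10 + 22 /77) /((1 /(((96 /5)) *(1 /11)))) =6713472 /385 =17437.59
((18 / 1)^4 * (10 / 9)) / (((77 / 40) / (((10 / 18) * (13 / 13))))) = 2592000 / 77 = 33662.34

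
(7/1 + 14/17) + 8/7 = 8.97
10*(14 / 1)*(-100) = -14000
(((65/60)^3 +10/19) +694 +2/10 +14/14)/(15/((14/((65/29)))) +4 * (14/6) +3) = 23227086841/491029920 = 47.30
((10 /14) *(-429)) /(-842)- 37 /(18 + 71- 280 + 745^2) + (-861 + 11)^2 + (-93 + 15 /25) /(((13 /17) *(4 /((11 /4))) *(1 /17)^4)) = -377491816161592129 /60732129640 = -6215685.48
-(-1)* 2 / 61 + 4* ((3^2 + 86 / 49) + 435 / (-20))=-131357 / 2989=-43.95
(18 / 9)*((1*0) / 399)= 0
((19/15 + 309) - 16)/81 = 3.63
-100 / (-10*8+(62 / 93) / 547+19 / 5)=820500 / 625211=1.31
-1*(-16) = 16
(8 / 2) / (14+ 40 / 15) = 0.24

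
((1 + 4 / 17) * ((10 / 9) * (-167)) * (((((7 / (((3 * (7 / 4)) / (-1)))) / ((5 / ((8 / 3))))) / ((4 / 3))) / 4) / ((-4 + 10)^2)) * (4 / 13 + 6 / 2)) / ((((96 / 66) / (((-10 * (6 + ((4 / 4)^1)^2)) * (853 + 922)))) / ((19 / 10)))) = -455751.78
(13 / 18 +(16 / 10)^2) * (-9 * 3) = -4431 / 50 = -88.62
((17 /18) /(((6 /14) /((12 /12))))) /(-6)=-119 /324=-0.37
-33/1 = -33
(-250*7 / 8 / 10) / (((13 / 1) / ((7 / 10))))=-245 / 208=-1.18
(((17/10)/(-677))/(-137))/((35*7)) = 17/227235050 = 0.00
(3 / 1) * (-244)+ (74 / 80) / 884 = -25883483 / 35360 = -732.00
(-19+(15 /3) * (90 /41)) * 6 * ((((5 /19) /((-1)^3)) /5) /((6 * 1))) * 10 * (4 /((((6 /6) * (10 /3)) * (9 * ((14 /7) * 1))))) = 658 /2337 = 0.28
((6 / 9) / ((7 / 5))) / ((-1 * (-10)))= 1 / 21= 0.05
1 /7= 0.14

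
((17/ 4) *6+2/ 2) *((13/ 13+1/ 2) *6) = 477/ 2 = 238.50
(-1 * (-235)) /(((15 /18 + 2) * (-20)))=-141 /34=-4.15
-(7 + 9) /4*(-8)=32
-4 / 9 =-0.44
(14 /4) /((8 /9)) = 3.94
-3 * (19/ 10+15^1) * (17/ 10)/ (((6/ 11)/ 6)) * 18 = -853281/ 50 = -17065.62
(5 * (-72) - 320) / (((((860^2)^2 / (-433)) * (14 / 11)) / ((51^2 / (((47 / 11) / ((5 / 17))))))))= 136274193 / 1799656846400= 0.00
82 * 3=246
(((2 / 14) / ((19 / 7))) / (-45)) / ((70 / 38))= -1 / 1575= -0.00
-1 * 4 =-4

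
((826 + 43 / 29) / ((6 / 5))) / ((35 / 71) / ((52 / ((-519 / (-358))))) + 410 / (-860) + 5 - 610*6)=-1136550873380 / 6024951635057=-0.19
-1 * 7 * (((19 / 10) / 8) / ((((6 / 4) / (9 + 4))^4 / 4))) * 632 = -9602893664 / 405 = -23710848.55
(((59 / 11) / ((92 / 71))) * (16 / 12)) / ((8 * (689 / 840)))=146615 / 174317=0.84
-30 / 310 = -3 / 31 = -0.10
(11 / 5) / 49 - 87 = -21304 / 245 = -86.96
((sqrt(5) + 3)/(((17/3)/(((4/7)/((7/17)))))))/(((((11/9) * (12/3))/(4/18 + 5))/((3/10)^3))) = 3807 * sqrt(5)/539000 + 11421/539000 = 0.04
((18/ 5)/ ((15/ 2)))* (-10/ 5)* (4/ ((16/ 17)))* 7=-714/ 25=-28.56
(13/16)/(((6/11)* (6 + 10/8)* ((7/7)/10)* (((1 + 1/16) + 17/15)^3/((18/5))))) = 2965248000/4244532307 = 0.70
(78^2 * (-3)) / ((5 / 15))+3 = -54753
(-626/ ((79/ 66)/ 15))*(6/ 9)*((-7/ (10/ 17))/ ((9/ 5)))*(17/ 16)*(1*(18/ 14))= 14925405/ 316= 47232.29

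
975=975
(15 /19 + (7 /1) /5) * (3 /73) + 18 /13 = 132942 /90155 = 1.47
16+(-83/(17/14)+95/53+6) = -40149/901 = -44.56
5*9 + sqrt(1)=46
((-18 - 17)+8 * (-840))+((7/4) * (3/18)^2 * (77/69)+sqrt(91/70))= -6753.81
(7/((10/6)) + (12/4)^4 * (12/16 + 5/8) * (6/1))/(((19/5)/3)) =40347/76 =530.88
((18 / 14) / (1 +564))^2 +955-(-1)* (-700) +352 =9494709256 / 15642025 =607.00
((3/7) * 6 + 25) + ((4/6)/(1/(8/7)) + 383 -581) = -509/3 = -169.67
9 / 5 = 1.80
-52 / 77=-0.68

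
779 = 779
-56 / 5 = -11.20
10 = 10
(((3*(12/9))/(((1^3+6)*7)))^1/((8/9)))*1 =9/98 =0.09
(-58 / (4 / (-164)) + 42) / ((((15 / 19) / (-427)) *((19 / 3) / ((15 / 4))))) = -775005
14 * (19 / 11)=266 / 11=24.18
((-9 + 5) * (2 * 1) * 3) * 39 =-936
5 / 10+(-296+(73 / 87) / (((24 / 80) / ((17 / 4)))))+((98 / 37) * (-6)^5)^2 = 151567075935857 / 357309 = 424190479.21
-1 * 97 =-97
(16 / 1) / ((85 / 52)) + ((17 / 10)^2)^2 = 3083857 / 170000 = 18.14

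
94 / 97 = 0.97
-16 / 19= -0.84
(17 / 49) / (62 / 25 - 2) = 0.72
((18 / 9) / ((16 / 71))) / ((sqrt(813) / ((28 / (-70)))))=-71*sqrt(813) / 16260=-0.12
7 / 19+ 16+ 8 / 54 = 8473 / 513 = 16.52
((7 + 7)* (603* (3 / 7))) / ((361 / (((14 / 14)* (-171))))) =-1713.79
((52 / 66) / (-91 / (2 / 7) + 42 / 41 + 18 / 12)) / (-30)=533 / 6412725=0.00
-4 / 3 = -1.33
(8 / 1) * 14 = 112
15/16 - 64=-1009/16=-63.06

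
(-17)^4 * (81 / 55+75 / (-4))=-317463321 / 220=-1443015.10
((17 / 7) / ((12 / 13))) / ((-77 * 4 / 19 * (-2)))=4199 / 51744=0.08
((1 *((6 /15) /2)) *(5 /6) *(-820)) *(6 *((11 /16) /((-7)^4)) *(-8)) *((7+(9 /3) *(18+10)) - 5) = 387860 /2401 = 161.54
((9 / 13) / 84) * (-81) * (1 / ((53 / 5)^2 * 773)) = -0.00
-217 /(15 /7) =-1519 /15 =-101.27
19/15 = 1.27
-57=-57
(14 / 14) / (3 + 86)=1 / 89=0.01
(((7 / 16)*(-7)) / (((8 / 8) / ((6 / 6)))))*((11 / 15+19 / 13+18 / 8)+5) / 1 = -28.92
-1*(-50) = 50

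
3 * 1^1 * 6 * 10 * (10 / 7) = 1800 / 7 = 257.14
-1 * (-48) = 48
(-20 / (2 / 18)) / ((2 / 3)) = -270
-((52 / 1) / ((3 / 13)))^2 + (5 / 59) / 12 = -107846321 / 2124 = -50775.10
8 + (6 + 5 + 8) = 27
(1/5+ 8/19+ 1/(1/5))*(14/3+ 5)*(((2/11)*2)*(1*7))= 138.31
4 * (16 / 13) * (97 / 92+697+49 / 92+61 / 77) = 79270432 / 23023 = 3443.10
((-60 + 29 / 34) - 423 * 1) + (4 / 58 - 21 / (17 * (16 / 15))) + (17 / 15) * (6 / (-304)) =-362134627 / 749360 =-483.26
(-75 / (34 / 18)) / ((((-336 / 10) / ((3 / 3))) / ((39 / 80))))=0.58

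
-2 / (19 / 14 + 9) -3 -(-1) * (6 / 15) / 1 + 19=470 / 29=16.21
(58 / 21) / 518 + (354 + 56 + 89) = 2714090 / 5439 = 499.01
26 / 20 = 13 / 10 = 1.30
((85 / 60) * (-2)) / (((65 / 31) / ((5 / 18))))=-527 / 1404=-0.38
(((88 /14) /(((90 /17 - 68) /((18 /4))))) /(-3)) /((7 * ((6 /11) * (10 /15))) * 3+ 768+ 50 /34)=104907 /542185189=0.00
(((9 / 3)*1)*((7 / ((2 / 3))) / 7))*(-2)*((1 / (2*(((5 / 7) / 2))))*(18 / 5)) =-1134 / 25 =-45.36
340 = 340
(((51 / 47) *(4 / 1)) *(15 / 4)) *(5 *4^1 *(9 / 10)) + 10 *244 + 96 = 132962 / 47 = 2828.98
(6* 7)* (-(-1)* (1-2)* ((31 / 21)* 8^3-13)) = -31198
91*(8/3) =728/3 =242.67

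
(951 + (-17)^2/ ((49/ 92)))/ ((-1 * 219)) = -73187/ 10731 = -6.82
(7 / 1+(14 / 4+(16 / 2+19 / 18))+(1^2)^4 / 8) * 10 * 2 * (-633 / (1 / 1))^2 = 315431285 / 2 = 157715642.50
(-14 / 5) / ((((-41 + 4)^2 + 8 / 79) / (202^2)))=-45129224 / 540795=-83.45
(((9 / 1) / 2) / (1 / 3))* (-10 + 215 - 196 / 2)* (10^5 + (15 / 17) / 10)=9822608667 / 68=144450127.46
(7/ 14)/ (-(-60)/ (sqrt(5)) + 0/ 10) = sqrt(5)/ 120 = 0.02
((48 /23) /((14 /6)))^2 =20736 /25921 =0.80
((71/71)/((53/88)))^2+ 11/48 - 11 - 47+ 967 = 122964899/134832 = 911.99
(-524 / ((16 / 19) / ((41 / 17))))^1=-102049 / 68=-1500.72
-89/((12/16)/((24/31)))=-2848/31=-91.87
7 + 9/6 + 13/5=111/10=11.10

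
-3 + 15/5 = 0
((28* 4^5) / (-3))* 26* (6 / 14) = -106496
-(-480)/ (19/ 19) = 480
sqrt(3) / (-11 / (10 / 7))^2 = 100 * sqrt(3) / 5929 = 0.03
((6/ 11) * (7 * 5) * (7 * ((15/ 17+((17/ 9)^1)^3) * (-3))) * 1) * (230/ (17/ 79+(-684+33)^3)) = 210242526200/ 82534721609241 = 0.00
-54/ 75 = -18/ 25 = -0.72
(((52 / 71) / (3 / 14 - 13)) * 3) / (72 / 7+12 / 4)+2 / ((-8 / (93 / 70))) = -38066927 / 110314120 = -0.35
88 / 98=44 / 49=0.90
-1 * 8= -8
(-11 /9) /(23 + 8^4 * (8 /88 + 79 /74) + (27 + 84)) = -4477 /17872218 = -0.00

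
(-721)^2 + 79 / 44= 519842.80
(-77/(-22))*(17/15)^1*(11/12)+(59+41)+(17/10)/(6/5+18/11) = 243911/2340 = 104.24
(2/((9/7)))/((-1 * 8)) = -7/36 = -0.19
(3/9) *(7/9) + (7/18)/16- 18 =-15307/864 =-17.72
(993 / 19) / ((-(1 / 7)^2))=-48657 / 19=-2560.89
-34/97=-0.35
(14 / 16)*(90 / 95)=63 / 76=0.83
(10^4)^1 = 10000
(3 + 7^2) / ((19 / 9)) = 468 / 19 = 24.63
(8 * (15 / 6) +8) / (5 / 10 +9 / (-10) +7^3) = 140 / 1713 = 0.08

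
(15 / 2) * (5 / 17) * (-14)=-525 / 17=-30.88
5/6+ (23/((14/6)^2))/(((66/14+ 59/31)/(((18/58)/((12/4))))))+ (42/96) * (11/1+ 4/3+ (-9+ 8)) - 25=-19.14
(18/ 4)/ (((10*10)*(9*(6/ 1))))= 1/ 1200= 0.00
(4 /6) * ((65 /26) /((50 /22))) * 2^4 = 176 /15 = 11.73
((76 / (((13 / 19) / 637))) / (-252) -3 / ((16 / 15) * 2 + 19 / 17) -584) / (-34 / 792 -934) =284195648 / 306631349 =0.93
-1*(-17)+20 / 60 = 52 / 3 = 17.33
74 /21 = 3.52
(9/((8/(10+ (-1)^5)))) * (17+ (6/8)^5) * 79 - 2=112932365/8192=13785.69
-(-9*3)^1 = 27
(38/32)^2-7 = -1431/256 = -5.59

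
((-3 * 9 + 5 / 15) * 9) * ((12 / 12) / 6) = -40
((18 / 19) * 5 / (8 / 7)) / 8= 315 / 608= 0.52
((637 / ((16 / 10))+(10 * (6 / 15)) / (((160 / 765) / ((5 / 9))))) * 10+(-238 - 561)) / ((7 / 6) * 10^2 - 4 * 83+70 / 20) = -19731 / 1271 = -15.52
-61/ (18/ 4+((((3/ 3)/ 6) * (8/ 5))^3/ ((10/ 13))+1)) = -2058750/ 186457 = -11.04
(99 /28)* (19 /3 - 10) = -363 /28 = -12.96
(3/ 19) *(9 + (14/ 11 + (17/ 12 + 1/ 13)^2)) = 3347147/ 1695408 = 1.97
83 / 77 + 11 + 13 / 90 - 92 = -552859 / 6930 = -79.78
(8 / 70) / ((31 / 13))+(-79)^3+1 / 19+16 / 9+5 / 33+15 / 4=-4024896414017 / 8163540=-493033.22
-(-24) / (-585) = -8 / 195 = -0.04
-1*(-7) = 7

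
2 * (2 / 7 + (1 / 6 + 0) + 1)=61 / 21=2.90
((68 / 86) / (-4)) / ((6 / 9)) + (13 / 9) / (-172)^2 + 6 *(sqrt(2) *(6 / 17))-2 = -611447 / 266256 + 36 *sqrt(2) / 17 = 0.70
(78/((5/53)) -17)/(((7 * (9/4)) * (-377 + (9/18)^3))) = -129568/949725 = -0.14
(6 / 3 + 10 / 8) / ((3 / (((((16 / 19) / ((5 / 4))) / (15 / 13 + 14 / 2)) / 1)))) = 1352 / 15105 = 0.09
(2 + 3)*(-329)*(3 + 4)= -11515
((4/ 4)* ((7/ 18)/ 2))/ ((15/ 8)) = 14/ 135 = 0.10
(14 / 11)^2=196 / 121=1.62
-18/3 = -6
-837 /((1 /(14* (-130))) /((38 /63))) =918840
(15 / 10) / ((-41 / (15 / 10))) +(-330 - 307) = -104477 / 164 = -637.05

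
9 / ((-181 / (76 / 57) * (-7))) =0.01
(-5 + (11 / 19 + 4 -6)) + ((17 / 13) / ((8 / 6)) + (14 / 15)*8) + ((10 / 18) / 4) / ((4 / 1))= 366547 / 177840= 2.06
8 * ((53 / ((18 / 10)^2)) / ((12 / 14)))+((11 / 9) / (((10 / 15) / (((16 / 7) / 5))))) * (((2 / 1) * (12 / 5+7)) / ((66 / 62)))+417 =24854849 / 42525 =584.48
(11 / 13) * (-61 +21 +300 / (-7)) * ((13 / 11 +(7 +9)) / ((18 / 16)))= -13920 / 13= -1070.77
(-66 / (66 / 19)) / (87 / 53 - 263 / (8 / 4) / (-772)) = -1554808 / 148267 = -10.49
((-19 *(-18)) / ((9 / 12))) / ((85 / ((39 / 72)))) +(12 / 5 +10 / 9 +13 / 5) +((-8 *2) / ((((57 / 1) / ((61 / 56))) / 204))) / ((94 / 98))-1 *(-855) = 545823809 / 683145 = 798.99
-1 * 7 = -7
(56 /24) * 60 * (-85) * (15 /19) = -178500 /19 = -9394.74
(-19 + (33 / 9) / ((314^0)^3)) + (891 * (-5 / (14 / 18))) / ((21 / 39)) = -1565959 / 147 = -10652.78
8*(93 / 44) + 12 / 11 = 18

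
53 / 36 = 1.47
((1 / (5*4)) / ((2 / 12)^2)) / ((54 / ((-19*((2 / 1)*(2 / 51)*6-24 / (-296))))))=-6593 / 18870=-0.35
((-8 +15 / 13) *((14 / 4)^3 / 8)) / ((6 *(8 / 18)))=-91581 / 6656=-13.76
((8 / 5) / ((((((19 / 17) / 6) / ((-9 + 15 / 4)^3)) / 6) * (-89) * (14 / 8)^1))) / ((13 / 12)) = 4858056 / 109915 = 44.20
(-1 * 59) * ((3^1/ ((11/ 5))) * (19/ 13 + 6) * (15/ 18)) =-143075/ 286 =-500.26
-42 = -42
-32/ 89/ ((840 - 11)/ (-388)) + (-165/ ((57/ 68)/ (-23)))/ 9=503.21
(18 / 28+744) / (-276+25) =-2.97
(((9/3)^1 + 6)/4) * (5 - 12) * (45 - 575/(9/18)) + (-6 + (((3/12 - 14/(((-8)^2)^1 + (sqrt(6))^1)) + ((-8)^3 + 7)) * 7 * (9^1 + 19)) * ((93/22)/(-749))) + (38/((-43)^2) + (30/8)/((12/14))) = 639471189773217/35603826280 - 9114 * sqrt(6)/2406965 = 17960.73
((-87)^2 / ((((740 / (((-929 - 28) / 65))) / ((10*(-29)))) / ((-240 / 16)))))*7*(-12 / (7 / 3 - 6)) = -7218509886 / 481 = -15007297.06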